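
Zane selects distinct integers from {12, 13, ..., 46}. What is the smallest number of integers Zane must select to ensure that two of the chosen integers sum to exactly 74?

27

Two chosen integers sum to 74 exactly when both halves of some pair {x, 74−x} with 28 ≤ x ≤ 74−x ≤ 46 are chosen — 9 such pairs.
The remaining 17 elements (those with no distinct partner in range) can never complete a 74-sum, so the worst case takes all of them and one from each pair: 17 + 9 = 26.
Pigeonhole: the 27th integer has to be the second member of some pair, so 26 + 1 = 27.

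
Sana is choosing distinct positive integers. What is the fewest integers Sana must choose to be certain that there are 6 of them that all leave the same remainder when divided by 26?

131

The 26 residue classes mod 26 are the pigeonholes.
With 130 integers one could put 5 in each residue class and have no class reach 6.
The 131st integer pushes some class to 6, so 26·5 + 1 = 131.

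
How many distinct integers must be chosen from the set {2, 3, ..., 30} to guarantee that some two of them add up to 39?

A set avoiding the sum 39 can contain at most one of each pair {x, 39−x}, plus the 7 elements whose complement lies outside the range.
The integers 2, …, 19 (18 of them) are such a set: any two sum to at least 2+3 = 5 and at most 18+19 = 37 < 39.
Any 19th integer completes one of the 11 pairs, so 19 choices force a sum of 39.

19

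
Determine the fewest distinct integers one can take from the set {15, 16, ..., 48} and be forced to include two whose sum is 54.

23

A set avoiding the sum 54 can contain at most one of each pair {x, 54−x}, plus the 10 elements whose complement lies outside the range or equal to its own complement.
The integers 27, …, 48 (22 of them) are such a set: any two sum to at least 27+28 = 55 > 54.
Any 23rd integer completes one of the 12 pairs, so 23 choices force a sum of 54.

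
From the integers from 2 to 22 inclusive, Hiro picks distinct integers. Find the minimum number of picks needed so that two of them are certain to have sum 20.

14

A set avoiding the sum 20 can contain at most one of each pair {x, 20−x}, plus the 5 elements whose complement lies outside the range or equal to its own complement.
The integers 10, …, 22 (13 of them) are such a set: any two sum to at least 10+11 = 21 > 20.
Any 14th integer completes one of the 8 pairs, so 14 choices force a sum of 20.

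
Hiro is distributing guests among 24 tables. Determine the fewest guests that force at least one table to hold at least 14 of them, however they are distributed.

With 312 guests one could put exactly 13 in each of the 24 tables, and no table would reach 14.
One more guest must land in a table that already has 13, giving it 14.
So 24 × 13 + 1 = 313 guests are required.

313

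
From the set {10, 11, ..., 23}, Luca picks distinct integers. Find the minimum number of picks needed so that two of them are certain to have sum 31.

9

Group the elements by complementary pair {x, 31−x}: {10,21}, {11,20}, {12,19}, …, giving 6 two-element pairs and 2 integers whose partner 31−x falls outside [10,23].
By pigeonhole, treating each of those 8 groups as a pigeonhole, one can pick one integer per group — 8 integers — with no two summing to 31.
The 9th integer lands in an occupied pair, forcing a sum of 31.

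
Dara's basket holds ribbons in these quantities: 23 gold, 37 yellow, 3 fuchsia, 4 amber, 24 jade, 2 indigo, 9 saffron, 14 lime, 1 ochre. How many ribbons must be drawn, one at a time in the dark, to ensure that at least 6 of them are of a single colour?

36

An adversary could hand out at most 5 ribbons per colour (4 colours run out sooner): 5 + 5 + 3 + 4 + 5 + 2 + 5 + 5 + 1 = 35 ribbons and still no colour has 6.
By pigeonhole, one more ribbon lands in a colour already at 5, so 36 draws are enough and 35 are not.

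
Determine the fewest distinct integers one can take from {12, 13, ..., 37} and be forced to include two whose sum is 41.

18

A set avoiding the sum 41 can contain at most one of each pair {x, 41−x}, plus the 8 elements whose complement lies outside the range.
The integers 21, …, 37 (17 of them) are such a set: any two sum to at least 21+22 = 43 > 41.
Any 18th integer completes one of the 9 pairs, so 18 choices force a sum of 41.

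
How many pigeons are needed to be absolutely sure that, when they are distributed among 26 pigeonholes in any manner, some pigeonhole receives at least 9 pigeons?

With 208 pigeons one could put exactly 8 in each of the 26 pigeonholes, and no pigeonhole would reach 9.
Pigeonhole: one more pigeon must land in a pigeonhole that already has 8, giving it 9.
So 26 × 8 + 1 = 209 pigeons are required.

209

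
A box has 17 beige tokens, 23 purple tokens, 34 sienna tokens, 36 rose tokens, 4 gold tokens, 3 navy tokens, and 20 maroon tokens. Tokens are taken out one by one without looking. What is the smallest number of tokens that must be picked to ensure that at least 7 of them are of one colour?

An adversary could hand out at most 6 tokens per colour (gold, navy run out sooner): 6 + 6 + 6 + 6 + 4 + 3 + 6 = 37 tokens and still no colour has 7.
Pigeonhole: one more token lands in a colour already at 6, so 38 draws are enough and 37 are not.

38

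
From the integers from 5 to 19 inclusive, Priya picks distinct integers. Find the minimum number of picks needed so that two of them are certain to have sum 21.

Group the elements by complementary pair {x, 21−x}: {5,16}, {6,15}, {7,14}, …, giving 6 two-element pairs and 3 integers whose partner 21−x falls outside [5,19].
Pigeonhole: treating each of those 9 groups as a pigeonhole, one can pick one integer per group — 9 integers — with no two summing to 21.
The 10th integer lands in an occupied pair, forcing a sum of 21.

10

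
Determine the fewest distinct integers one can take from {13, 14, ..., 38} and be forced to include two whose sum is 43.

18

Group the elements by complementary pair {x, 43−x}: {13,30}, {14,29}, {15,28}, …, giving 9 two-element pairs and 8 integers whose partner 43−x falls outside [13,38].
Treating each of those 17 groups as a pigeonhole, one can pick one integer per group — 17 integers — with no two summing to 43.
The 18th integer lands in an occupied pair, forcing a sum of 43.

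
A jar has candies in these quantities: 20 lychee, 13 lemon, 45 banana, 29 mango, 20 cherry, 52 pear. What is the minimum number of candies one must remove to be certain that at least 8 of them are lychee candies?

In the worst case for collecting lychee candies, every non-lychee candy comes out first.
There are 13 + 45 + 29 + 20 + 52 = 159 non-lychee candies altogether.
After those, each further candy must be lychee, so 159 + 8 = 167 draws guarantee 8 lychee candies.

167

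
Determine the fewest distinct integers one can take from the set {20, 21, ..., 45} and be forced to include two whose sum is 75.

Two chosen integers sum to 75 exactly when both halves of some pair {x, 75−x} with 30 ≤ x ≤ 75−x ≤ 45 are chosen — 8 such pairs.
The remaining 10 elements (those with no distinct partner in range) can never complete a 75-sum, so the worst case takes all of them and one from each pair: 10 + 8 = 18.
By the pigeonhole principle, the 19th integer has to be the second member of some pair, so 18 + 1 = 19.

19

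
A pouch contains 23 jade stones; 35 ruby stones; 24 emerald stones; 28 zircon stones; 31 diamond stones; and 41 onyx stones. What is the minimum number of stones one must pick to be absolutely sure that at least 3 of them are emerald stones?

In the worst case for collecting emerald stones, every non-emerald stone comes out first.
There are 23 + 35 + 28 + 31 + 41 = 158 non-emerald stones altogether.
After those, each further stone must be emerald, so 158 + 3 = 161 draws guarantee 3 emerald stones.

161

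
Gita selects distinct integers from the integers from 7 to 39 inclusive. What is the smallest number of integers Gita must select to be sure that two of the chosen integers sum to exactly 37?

Group the elements by complementary pair {x, 37−x}: {7,30}, {8,29}, {9,28}, …, giving 12 two-element pairs and 9 integers whose partner 37−x falls outside [7,39].
By pigeonhole, treating each of those 21 groups as a pigeonhole, one can pick one integer per group — 21 integers — with no two summing to 37.
The 22nd integer lands in an occupied pair, forcing a sum of 37.

22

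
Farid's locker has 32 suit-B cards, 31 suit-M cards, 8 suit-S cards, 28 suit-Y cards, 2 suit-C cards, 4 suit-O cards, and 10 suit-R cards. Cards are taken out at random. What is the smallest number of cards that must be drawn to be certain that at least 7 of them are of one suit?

37

Put each drawn card into a box by suit. The largest draw with every box below 7 takes min(count, 6) from each suit; suits with fewer than 6 contribute all they have.
Σ min(cᵢ, 6) = 6 + 6 + 6 + 6 + 2 + 4 + 6 = 36.
Draw number 36 + 1 = 37 must push one box to 7.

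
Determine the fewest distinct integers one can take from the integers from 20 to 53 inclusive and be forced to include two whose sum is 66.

Group the elements by complementary pair {x, 66−x}: {20,46}, {21,45}, {22,44}, …, giving 13 two-element pairs, the single value 33 (it cannot pair with itself since the integers are distinct), and 7 integers whose partner 66−x falls outside [20,53].
Treating each of those 21 groups as a pigeonhole, one can pick one integer per group — 21 integers — with no two summing to 66.
The 22nd integer lands in an occupied pair, forcing a sum of 66.

22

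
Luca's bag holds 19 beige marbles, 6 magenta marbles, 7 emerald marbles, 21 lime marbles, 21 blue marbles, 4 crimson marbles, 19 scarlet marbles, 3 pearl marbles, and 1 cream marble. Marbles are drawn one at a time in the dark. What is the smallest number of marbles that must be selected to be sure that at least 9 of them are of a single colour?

54

An adversary could hand out at most 8 marbles per colour (5 colours run out sooner): 8 + 6 + 7 + 8 + 8 + 4 + 8 + 3 + 1 = 53 marbles and still no colour has 9.
Pigeonhole: one more marble lands in a colour already at 8, so 54 draws are enough and 53 are not.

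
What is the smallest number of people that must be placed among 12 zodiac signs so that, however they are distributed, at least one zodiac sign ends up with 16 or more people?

With 180 people one could put exactly 15 in each of the 12 zodiac signs, and no zodiac sign would reach 16.
One more person must land in a zodiac sign that already has 15, giving it 16.
So 12 × 15 + 1 = 181 people are required.

181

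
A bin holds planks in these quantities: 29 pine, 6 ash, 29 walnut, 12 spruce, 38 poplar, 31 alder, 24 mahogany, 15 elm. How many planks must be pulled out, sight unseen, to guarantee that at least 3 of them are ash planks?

181

In the worst case for collecting ash planks, every non-ash plank comes out first.
There are 29 + 29 + 12 + 38 + 31 + 24 + 15 = 178 non-ash planks altogether.
After those, each further plank must be ash, so 178 + 3 = 181 draws guarantee 3 ash planks.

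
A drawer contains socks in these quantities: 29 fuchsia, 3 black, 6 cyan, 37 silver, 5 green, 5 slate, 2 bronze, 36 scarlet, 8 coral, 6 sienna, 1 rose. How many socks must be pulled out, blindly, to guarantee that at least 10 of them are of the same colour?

By the pigeonhole principle, put each drawn sock into a box by colour. The largest draw with every box below 10 takes min(count, 9) from each colour; colours with fewer than 9 contribute all they have.
Σ min(cᵢ, 9) = 9 + 3 + 6 + 9 + 5 + 5 + 2 + 9 + 8 + 6 + 1 = 63.
Draw number 63 + 1 = 64 must push one box to 10.

64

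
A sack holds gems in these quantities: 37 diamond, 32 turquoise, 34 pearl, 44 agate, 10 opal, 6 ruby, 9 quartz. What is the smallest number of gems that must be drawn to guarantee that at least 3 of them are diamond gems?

In the worst case for collecting diamond gems, every non-diamond gem comes out first.
There are 32 + 34 + 44 + 10 + 6 + 9 = 135 non-diamond gems altogether.
After those, each further gem must be diamond, so 135 + 3 = 138 draws guarantee 3 diamond gems.

138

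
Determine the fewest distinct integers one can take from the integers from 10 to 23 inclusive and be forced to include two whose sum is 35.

9

A set avoiding the sum 35 can contain at most one of each pair {x, 35−x}, plus the 2 elements whose complement lies outside the range.
The integers 10, …, 17 (8 of them) are such a set: any two sum to at least 10+11 = 21 and at most 16+17 = 33 < 35.
By pigeonhole, any 9th integer completes one of the 6 pairs, so 9 choices force a sum of 35.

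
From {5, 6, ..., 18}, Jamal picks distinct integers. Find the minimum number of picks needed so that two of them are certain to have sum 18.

11

A set avoiding the sum 18 can contain at most one of each pair {x, 18−x}, plus the 6 elements whose complement lies outside the range or equal to its own complement.
The integers 9, …, 18 (10 of them) are such a set: any two sum to at least 9+10 = 19 > 18.
Any 11th integer completes one of the 4 pairs, so 11 choices force a sum of 18.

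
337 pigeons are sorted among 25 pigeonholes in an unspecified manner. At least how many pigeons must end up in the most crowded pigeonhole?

Pigeonhole: the 25 pigeonholes are the holes and the 337 pigeons are the pigeons.
If every pigeonhole held at most 13 pigeons, the total would be at most 25 × 13 = 325, which is less than 337.
So some pigeonhole holds at least ⌈337/25⌉ = 14 pigeons.

14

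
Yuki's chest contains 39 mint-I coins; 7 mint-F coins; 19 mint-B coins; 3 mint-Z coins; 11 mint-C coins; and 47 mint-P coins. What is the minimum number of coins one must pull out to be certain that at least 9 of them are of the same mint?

Pigeonhole: put each drawn coin into a box by mint. The largest draw with every box below 9 takes min(count, 8) from each mint; mints with fewer than 8 contribute all they have.
Σ min(cᵢ, 8) = 8 + 7 + 8 + 3 + 8 + 8 = 42.
Draw number 42 + 1 = 43 must push one box to 9.

43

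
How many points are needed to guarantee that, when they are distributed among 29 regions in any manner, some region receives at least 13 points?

349

With 348 points one could put exactly 12 in each of the 29 regions, and no region would reach 13.
One more point must land in a region that already has 12, giving it 13.
So 29 × 12 + 1 = 349 points are required.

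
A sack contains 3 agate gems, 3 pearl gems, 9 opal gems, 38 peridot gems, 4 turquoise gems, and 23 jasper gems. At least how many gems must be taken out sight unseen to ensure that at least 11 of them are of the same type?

By the pigeonhole principle, put each drawn gem into a box by type. The largest draw with every box below 11 takes min(count, 10) from each type; types with fewer than 10 contribute all they have.
Σ min(cᵢ, 10) = 3 + 3 + 9 + 10 + 4 + 10 = 39.
Draw number 39 + 1 = 40 must push one box to 11.

40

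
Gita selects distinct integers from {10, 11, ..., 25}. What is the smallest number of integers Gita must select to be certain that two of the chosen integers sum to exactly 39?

A set avoiding the sum 39 can contain at most one of each pair {x, 39−x}, plus the 4 elements whose complement lies outside the range.
The integers 10, …, 19 (10 of them) are such a set: any two sum to at least 10+11 = 21 and at most 18+19 = 37 < 39.
Any 11th integer completes one of the 6 pairs, so 11 choices force a sum of 39.

11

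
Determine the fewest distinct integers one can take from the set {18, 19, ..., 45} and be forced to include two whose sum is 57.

18

Two chosen integers sum to 57 exactly when both halves of some pair {x, 57−x} with 18 ≤ x ≤ 57−x ≤ 39 are chosen — 11 such pairs.
The remaining 6 elements (those with no distinct partner in range) can never complete a 57-sum, so the worst case takes all of them and one from each pair: 6 + 11 = 17.
Pigeonhole: the 18th integer has to be the second member of some pair, so 17 + 1 = 18.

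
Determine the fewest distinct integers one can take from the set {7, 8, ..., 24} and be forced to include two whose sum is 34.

12

Group the elements by complementary pair {x, 34−x}: {10,24}, {11,23}, {12,22}, …, giving 7 two-element pairs, the single value 17 (it cannot pair with itself since the integers are distinct), and 3 integers whose partner 34−x falls outside [7,24].
Treating each of those 11 groups as a pigeonhole, one can pick one integer per group — 11 integers — with no two summing to 34.
The 12th integer lands in an occupied pair, forcing a sum of 34.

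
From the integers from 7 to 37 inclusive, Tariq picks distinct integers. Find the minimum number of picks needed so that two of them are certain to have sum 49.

Group the elements by complementary pair {x, 49−x}: {12,37}, {13,36}, {14,35}, …, giving 13 two-element pairs and 5 integers whose partner 49−x falls outside [7,37].
Treating each of those 18 groups as a pigeonhole, one can pick one integer per group — 18 integers — with no two summing to 49.
The 19th integer lands in an occupied pair, forcing a sum of 49.

19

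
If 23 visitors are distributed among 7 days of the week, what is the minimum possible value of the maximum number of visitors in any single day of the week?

The 7 days of the week are the holes and the 23 visitors are the pigeons.
If every day of the week held at most 3 visitors, the total would be at most 7 × 3 = 21, which is less than 23.
So some day of the week holds at least ⌈23/7⌉ = 4 visitors.

4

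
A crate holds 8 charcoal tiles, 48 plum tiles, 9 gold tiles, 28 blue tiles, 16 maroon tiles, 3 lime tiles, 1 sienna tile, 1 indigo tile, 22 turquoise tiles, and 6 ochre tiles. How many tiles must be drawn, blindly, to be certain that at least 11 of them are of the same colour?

69

By the pigeonhole principle, the 10 colours are the holes; the tiles drawn are the pigeons.
To avoid 11 of any one colour, the worst case takes at most 10 of each colour, or every tile of a colour that has fewer than 10.
That gives 8 + 10 + 9 + 10 + 10 + 3 + 1 + 1 + 10 + 6 = 68 tiles with no colour reaching 11.
The next tile forces some colour to 11, so 68 + 1 = 69.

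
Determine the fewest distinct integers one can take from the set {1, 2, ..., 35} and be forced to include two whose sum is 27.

23

Group the elements by complementary pair {x, 27−x}: {1,26}, {2,25}, {3,24}, …, giving 13 two-element pairs and 9 integers whose partner 27−x falls outside [1,35].
Pigeonhole: treating each of those 22 groups as a pigeonhole, one can pick one integer per group — 22 integers — with no two summing to 27.
The 23rd integer lands in an occupied pair, forcing a sum of 27.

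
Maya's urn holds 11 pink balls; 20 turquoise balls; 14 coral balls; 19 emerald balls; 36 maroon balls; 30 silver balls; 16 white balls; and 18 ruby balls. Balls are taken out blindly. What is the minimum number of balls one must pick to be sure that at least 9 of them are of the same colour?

By pigeonhole, put each drawn ball into a box by colour. The largest draw with every box below 9 takes min(count, 8) from each colour.
Σ min(cᵢ, 8) = 8 + 8 + 8 + 8 + 8 + 8 + 8 + 8 = 64.
Draw number 64 + 1 = 65 must push one box to 9.

65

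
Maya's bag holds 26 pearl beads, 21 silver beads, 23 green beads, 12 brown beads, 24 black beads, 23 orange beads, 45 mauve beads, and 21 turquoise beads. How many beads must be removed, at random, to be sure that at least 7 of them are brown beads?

In the worst case for collecting brown beads, every non-brown bead comes out first.
There are 26 + 21 + 23 + 24 + 23 + 45 + 21 = 183 non-brown beads altogether.
After those, each further bead must be brown, so 183 + 7 = 190 draws guarantee 7 brown beads.

190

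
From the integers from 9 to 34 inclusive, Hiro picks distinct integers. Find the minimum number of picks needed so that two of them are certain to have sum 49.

Group the elements by complementary pair {x, 49−x}: {15,34}, {16,33}, {17,32}, …, giving 10 two-element pairs and 6 integers whose partner 49−x falls outside [9,34].
By the pigeonhole principle, treating each of those 16 groups as a pigeonhole, one can pick one integer per group — 16 integers — with no two summing to 49.
The 17th integer lands in an occupied pair, forcing a sum of 49.

17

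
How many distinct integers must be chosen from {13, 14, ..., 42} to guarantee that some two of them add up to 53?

Group the elements by complementary pair {x, 53−x}: {13,40}, {14,39}, {15,38}, …, giving 14 two-element pairs and 2 integers whose partner 53−x falls outside [13,42].
By pigeonhole, treating each of those 16 groups as a pigeonhole, one can pick one integer per group — 16 integers — with no two summing to 53.
The 17th integer lands in an occupied pair, forcing a sum of 53.

17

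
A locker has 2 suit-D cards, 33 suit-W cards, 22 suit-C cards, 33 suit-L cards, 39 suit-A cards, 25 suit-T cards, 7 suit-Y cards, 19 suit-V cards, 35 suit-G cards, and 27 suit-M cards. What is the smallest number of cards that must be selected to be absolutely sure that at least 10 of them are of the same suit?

82

Put each drawn card into a box by suit. The largest draw with every box below 10 takes min(count, 9) from each suit; suits with fewer than 9 contribute all they have.
Σ min(cᵢ, 9) = 2 + 9 + 9 + 9 + 9 + 9 + 7 + 9 + 9 + 9 = 81.
Draw number 81 + 1 = 82 must push one box to 10.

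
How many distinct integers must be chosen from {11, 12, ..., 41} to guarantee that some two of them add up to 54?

18

Group the elements by complementary pair {x, 54−x}: {13,41}, {14,40}, {15,39}, …, giving 14 two-element pairs, the single value 27 (it cannot pair with itself since the integers are distinct), and 2 integers whose partner 54−x falls outside [11,41].
By the pigeonhole principle, treating each of those 17 groups as a pigeonhole, one can pick one integer per group — 17 integers — with no two summing to 54.
The 18th integer lands in an occupied pair, forcing a sum of 54.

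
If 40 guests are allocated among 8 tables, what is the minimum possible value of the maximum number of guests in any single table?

The 8 tables are the holes and the 40 guests are the pigeons.
If every table held at most 4 guests, the total would be at most 8 × 4 = 32, which is less than 40.
So some table holds at least ⌈40/8⌉ = 5 guests.

5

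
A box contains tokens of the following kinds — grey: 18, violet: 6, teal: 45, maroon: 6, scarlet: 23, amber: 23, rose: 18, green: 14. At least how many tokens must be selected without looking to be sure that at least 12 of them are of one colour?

By pigeonhole, put each drawn token into a box by colour. The largest draw with every box below 12 takes min(count, 11) from each colour; colours with fewer than 11 contribute all they have.
Σ min(cᵢ, 11) = 11 + 6 + 11 + 6 + 11 + 11 + 11 + 11 = 78.
Draw number 78 + 1 = 79 must push one box to 12.

79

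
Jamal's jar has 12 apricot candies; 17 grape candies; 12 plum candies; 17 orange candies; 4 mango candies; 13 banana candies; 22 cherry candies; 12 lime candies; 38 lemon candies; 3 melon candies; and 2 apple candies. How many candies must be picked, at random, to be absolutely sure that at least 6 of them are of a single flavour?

50

An adversary could hand out at most 5 candies per flavour (mango, melon, apple run out sooner): 5 + 5 + 5 + 5 + 4 + 5 + 5 + 5 + 5 + 3 + 2 = 49 candies and still no flavour has 6.
One more candy lands in a flavour already at 5, so 50 draws are enough and 49 are not.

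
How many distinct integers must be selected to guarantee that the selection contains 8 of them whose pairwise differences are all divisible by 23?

162

Integers whose pairwise differences are multiples of 23 are exactly those sharing a remainder mod 23. By pigeonhole, the 23 residue classes mod 23 are the pigeonholes.
With 161 integers one could put 7 in each residue class and have no class reach 8.
The 162nd integer pushes some class to 8, so 23·7 + 1 = 162.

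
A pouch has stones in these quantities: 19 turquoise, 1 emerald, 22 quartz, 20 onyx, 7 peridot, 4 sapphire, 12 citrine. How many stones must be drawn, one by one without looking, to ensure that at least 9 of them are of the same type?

The 7 types are the holes; the stones drawn are the pigeons.
To avoid 9 of any one type, the worst case takes at most 8 of each type, or every stone of a type that has fewer than 8.
That gives 8 + 1 + 8 + 8 + 7 + 4 + 8 = 44 stones with no type reaching 9.
The next stone forces some type to 9, so 44 + 1 = 45.

45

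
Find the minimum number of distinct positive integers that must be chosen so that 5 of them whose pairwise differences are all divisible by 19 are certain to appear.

Integers whose pairwise differences are multiples of 19 are exactly those sharing a remainder mod 19. By the pigeonhole principle, the 19 residue classes mod 19 are the pigeonholes.
With 76 integers one could put 4 in each residue class and have no class reach 5.
The 77th integer pushes some class to 5, so 19·4 + 1 = 77.

77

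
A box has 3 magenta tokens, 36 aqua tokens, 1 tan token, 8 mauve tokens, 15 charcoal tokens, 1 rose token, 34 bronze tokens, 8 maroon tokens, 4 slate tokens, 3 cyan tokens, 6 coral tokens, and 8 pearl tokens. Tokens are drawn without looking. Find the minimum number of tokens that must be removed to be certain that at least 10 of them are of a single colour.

The 12 colours are the holes; the tokens drawn are the pigeons.
To avoid 10 of any one colour, the worst case takes at most 9 of each colour, or every token of a colour that has fewer than 9.
That gives 3 + 9 + 1 + 8 + 9 + 1 + 9 + 8 + 4 + 3 + 6 + 8 = 69 tokens with no colour reaching 10.
The next token forces some colour to 10, so 69 + 1 = 70.

70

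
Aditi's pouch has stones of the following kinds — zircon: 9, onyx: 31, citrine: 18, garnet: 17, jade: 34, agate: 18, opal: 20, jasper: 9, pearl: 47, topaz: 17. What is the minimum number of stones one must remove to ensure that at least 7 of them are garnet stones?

210

In the worst case for collecting garnet stones, every non-garnet stone comes out first.
There are 9 + 31 + 18 + 34 + 18 + 20 + 9 + 47 + 17 = 203 non-garnet stones altogether.
After those, each further stone must be garnet, so 203 + 7 = 210 draws guarantee 7 garnet stones.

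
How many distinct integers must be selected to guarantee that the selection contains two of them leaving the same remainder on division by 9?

The 9 residue classes mod 9 are the pigeonholes.
With 9 integers one could put 1 in each residue class and have no class reach 2.
The 10th integer pushes some class to 2, so 9·1 + 1 = 10.

10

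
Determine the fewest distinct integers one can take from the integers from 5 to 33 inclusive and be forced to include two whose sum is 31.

19

A set avoiding the sum 31 can contain at most one of each pair {x, 31−x}, plus the 7 elements whose complement lies outside the range.
The integers 16, …, 33 (18 of them) are such a set: any two sum to at least 16+17 = 33 > 31.
Any 19th integer completes one of the 11 pairs, so 19 choices force a sum of 31.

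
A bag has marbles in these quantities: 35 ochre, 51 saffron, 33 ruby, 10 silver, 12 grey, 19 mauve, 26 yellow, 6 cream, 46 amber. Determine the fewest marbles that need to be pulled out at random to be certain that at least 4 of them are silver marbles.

232

In the worst case for collecting silver marbles, every non-silver marble comes out first.
There are 35 + 51 + 33 + 12 + 19 + 26 + 6 + 46 = 228 non-silver marbles altogether.
After those, each further marble must be silver, so 228 + 4 = 232 draws guarantee 4 silver marbles.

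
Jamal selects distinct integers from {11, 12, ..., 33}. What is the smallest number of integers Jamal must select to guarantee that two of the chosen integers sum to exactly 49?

15

Two chosen integers sum to 49 exactly when both halves of some pair {x, 49−x} with 16 ≤ x ≤ 49−x ≤ 33 are chosen — 9 such pairs.
The remaining 5 elements (those with no distinct partner in range) can never complete a 49-sum, so the worst case takes all of them and one from each pair: 5 + 9 = 14.
The 15th integer has to be the second member of some pair, so 14 + 1 = 15.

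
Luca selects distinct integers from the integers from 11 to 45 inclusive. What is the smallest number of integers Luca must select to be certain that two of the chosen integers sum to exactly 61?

Group the elements by complementary pair {x, 61−x}: {16,45}, {17,44}, {18,43}, …, giving 15 two-element pairs and 5 integers whose partner 61−x falls outside [11,45].
By the pigeonhole principle, treating each of those 20 groups as a pigeonhole, one can pick one integer per group — 20 integers — with no two summing to 61.
The 21st integer lands in an occupied pair, forcing a sum of 61.

21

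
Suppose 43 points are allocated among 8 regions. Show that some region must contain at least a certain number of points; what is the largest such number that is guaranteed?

By pigeonhole, the 8 regions are the holes and the 43 points are the pigeons.
If every region held at most 5 points, the total would be at most 8 × 5 = 40, which is less than 43.
So some region holds at least ⌈43/8⌉ = 6 points.

6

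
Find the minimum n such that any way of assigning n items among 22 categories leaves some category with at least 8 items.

With 154 items one could put exactly 7 in each of the 22 categories, and no category would reach 8.
Pigeonhole: one more item must land in a category that already has 7, giving it 8.
So 22 × 7 + 1 = 155 items are required.

155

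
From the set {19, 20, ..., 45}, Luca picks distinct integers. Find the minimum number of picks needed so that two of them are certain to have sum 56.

Group the elements by complementary pair {x, 56−x}: {19,37}, {20,36}, {21,35}, …, giving 9 two-element pairs, the single value 28 (it cannot pair with itself since the integers are distinct), and 8 integers whose partner 56−x falls outside [19,45].
By pigeonhole, treating each of those 18 groups as a pigeonhole, one can pick one integer per group — 18 integers — with no two summing to 56.
The 19th integer lands in an occupied pair, forcing a sum of 56.

19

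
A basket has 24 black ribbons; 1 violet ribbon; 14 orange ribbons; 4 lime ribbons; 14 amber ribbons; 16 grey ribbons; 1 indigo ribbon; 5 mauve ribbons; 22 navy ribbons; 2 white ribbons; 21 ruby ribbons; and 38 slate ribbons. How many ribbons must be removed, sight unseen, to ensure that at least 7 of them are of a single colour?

56

An adversary could hand out at most 6 ribbons per colour (5 colours run out sooner): 6 + 1 + 6 + 4 + 6 + 6 + 1 + 5 + 6 + 2 + 6 + 6 = 55 ribbons and still no colour has 7.
By the pigeonhole principle, one more ribbon lands in a colour already at 6, so 56 draws are enough and 55 are not.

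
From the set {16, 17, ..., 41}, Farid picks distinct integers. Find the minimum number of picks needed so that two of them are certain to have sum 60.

Group the elements by complementary pair {x, 60−x}: {19,41}, {20,40}, {21,39}, …, giving 11 two-element pairs, the single value 30 (it cannot pair with itself since the integers are distinct), and 3 integers whose partner 60−x falls outside [16,41].
Pigeonhole: treating each of those 15 groups as a pigeonhole, one can pick one integer per group — 15 integers — with no two summing to 60.
The 16th integer lands in an occupied pair, forcing a sum of 60.

16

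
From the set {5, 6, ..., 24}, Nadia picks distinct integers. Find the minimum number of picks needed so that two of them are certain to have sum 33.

13

A set avoiding the sum 33 can contain at most one of each pair {x, 33−x}, plus the 4 elements whose complement lies outside the range.
The integers 5, …, 16 (12 of them) are such a set: any two sum to at least 5+6 = 11 and at most 15+16 = 31 < 33.
Pigeonhole: any 13th integer completes one of the 8 pairs, so 13 choices force a sum of 33.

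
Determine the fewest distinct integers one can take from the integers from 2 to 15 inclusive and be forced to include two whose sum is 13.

Two chosen integers sum to 13 exactly when both halves of some pair {x, 13−x} with 2 ≤ x ≤ 13−x ≤ 11 are chosen — 5 such pairs.
The remaining 4 elements (those with no distinct partner in range) can never complete a 13-sum, so the worst case takes all of them and one from each pair: 4 + 5 = 9.
By the pigeonhole principle, the 10th integer has to be the second member of some pair, so 9 + 1 = 10.

10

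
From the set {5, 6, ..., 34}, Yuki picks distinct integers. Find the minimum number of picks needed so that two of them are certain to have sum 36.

Two chosen integers sum to 36 exactly when both halves of some pair {x, 36−x} with 5 ≤ x ≤ 36−x ≤ 31 are chosen — 13 such pairs.
The remaining 4 elements (those with no distinct partner in range) can never complete a 36-sum, so the worst case takes all of them and one from each pair: 4 + 13 = 17.
By pigeonhole, the 18th integer has to be the second member of some pair, so 17 + 1 = 18.

18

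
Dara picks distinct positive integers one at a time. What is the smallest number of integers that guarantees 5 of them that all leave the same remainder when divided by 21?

By the pigeonhole principle, the 21 residue classes mod 21 are the pigeonholes.
With 84 integers one could put 4 in each residue class and have no class reach 5.
The 85th integer pushes some class to 5, so 21·4 + 1 = 85.

85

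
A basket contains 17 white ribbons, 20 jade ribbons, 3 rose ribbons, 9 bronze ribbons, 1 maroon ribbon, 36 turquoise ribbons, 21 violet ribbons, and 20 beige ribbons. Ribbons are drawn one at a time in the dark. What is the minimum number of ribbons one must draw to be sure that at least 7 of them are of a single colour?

41

By pigeonhole, the 8 colours are the holes; the ribbons drawn are the pigeons.
To avoid 7 of any one colour, the worst case takes at most 6 of each colour, or every ribbon of a colour that has fewer than 6.
That gives 6 + 6 + 3 + 6 + 1 + 6 + 6 + 6 = 40 ribbons with no colour reaching 7.
The next ribbon forces some colour to 7, so 40 + 1 = 41.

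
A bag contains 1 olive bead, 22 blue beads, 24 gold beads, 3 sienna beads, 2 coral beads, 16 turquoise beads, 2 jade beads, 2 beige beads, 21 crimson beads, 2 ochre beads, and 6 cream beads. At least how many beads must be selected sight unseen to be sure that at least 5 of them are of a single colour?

By pigeonhole, the 11 colours are the holes; the beads drawn are the pigeons.
To avoid 5 of any one colour, the worst case takes at most 4 of each colour, or every bead of a colour that has fewer than 4.
That gives 1 + 4 + 4 + 3 + 2 + 4 + 2 + 2 + 4 + 2 + 4 = 32 beads with no colour reaching 5.
The next bead forces some colour to 5, so 32 + 1 = 33.

33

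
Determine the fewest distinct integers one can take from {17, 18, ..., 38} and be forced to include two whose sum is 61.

Two chosen integers sum to 61 exactly when both halves of some pair {x, 61−x} with 23 ≤ x ≤ 61−x ≤ 38 are chosen — 8 such pairs.
The remaining 6 elements (those with no distinct partner in range) can never complete a 61-sum, so the worst case takes all of them and one from each pair: 6 + 8 = 14.
The 15th integer has to be the second member of some pair, so 14 + 1 = 15.

15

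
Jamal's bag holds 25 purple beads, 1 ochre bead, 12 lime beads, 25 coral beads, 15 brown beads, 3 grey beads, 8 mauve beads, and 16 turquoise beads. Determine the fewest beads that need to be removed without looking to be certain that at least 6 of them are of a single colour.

The 8 colours are the holes; the beads drawn are the pigeons.
To avoid 6 of any one colour, the worst case takes at most 5 of each colour, or every bead of a colour that has fewer than 5.
That gives 5 + 1 + 5 + 5 + 5 + 3 + 5 + 5 = 34 beads with no colour reaching 6.
The next bead forces some colour to 6, so 34 + 1 = 35.

35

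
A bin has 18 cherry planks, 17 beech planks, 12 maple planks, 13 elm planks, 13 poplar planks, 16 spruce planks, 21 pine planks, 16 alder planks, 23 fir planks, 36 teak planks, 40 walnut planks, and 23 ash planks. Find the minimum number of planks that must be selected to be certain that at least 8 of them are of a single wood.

85

The 12 woods are the holes; the planks drawn are the pigeons.
To avoid 8 of any one wood, the worst case takes at most 7 of each wood.
That gives 7 + 7 + 7 + 7 + 7 + 7 + 7 + 7 + 7 + 7 + 7 + 7 = 84 planks with no wood reaching 8.
The next plank forces some wood to 8, so 84 + 1 = 85.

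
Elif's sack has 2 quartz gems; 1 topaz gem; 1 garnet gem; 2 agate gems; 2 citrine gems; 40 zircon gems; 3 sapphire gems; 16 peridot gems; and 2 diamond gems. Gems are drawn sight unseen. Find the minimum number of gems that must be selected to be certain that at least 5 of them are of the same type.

22

An adversary could hand out at most 4 gems per type (7 types run out sooner): 2 + 1 + 1 + 2 + 2 + 4 + 3 + 4 + 2 = 21 gems and still no type has 5.
By the pigeonhole principle, one more gem lands in a type already at 4, so 22 draws are enough and 21 are not.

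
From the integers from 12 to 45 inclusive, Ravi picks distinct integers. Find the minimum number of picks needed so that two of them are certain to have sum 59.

19

Two chosen integers sum to 59 exactly when both halves of some pair {x, 59−x} with 14 ≤ x ≤ 59−x ≤ 45 are chosen — 16 such pairs.
The remaining 2 elements (those with no distinct partner in range) can never complete a 59-sum, so the worst case takes all of them and one from each pair: 2 + 16 = 18.
The 19th integer has to be the second member of some pair, so 18 + 1 = 19.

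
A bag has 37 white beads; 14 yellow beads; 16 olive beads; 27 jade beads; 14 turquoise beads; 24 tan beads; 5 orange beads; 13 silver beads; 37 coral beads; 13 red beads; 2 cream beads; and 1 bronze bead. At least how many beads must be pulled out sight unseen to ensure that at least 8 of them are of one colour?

72

The 12 colours are the holes; the beads drawn are the pigeons.
To avoid 8 of any one colour, the worst case takes at most 7 of each colour, or every bead of a colour that has fewer than 7.
That gives 7 + 7 + 7 + 7 + 7 + 7 + 5 + 7 + 7 + 7 + 2 + 1 = 71 beads with no colour reaching 8.
The next bead forces some colour to 8, so 71 + 1 = 72.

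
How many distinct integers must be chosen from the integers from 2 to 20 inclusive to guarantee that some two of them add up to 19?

Two chosen integers sum to 19 exactly when both halves of some pair {x, 19−x} with 2 ≤ x ≤ 19−x ≤ 17 are chosen — 8 such pairs.
The remaining 3 elements (those with no distinct partner in range) can never complete a 19-sum, so the worst case takes all of them and one from each pair: 3 + 8 = 11.
By the pigeonhole principle, the 12th integer has to be the second member of some pair, so 11 + 1 = 12.

12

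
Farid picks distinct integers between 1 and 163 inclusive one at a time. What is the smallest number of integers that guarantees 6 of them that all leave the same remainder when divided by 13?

66

Pigeonhole: the 13 residue classes mod 13 are the pigeonholes.
With 65 integers one could put 5 in each residue class and have no class reach 6.
The 66th integer pushes some class to 6, so 13·5 + 1 = 66.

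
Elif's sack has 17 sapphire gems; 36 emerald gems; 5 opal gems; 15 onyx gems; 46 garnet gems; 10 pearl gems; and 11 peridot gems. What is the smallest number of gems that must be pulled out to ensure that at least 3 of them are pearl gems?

133

In the worst case for collecting pearl gems, every non-pearl gem comes out first.
There are 17 + 36 + 5 + 15 + 46 + 11 = 130 non-pearl gems altogether.
After those, each further gem must be pearl, so 130 + 3 = 133 draws guarantee 3 pearl gems.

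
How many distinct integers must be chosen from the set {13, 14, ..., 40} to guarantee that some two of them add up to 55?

16

Two chosen integers sum to 55 exactly when both halves of some pair {x, 55−x} with 15 ≤ x ≤ 55−x ≤ 40 are chosen — 13 such pairs.
The remaining 2 elements (those with no distinct partner in range) can never complete a 55-sum, so the worst case takes all of them and one from each pair: 2 + 13 = 15.
The 16th integer has to be the second member of some pair, so 15 + 1 = 16.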